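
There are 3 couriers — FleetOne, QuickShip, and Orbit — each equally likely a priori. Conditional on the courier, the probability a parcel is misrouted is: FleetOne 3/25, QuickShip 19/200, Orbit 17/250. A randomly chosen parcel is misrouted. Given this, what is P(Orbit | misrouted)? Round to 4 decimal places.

With a uniform prior (1/3 each), posterior ∝ likelihood:
  FleetOne: 0.12
  QuickShip: 0.095
  Orbit: 0.068
Sum = 0.283.
P(Orbit | evidence) = 0.068 / 0.283 ≈ 0.2403.

0.2403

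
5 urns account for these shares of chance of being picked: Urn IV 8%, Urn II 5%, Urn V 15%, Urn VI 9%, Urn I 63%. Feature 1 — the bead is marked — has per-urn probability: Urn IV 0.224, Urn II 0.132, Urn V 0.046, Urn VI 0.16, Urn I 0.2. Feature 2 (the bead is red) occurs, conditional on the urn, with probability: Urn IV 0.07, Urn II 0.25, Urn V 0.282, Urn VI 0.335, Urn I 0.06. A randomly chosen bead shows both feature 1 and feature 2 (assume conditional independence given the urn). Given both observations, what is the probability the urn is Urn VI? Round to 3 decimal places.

0.280

By Bayes' rule, posterior ∝ prior × likelihood:
  Urn IV: 0.08 × 0.224 × 0.07 = 0.0012544
  Urn II: 0.05 × 0.132 × 0.25 = 0.00165
  Urn V: 0.15 × 0.046 × 0.282 = 0.0019458
  Urn VI: 0.09 × 0.16 × 0.335 = 0.004824
  Urn I: 0.63 × 0.2 × 0.06 = 0.00756
Sum = 0.0172342.
P(Urn VI | evidence) = 0.004824 / 0.0172342 ≈ 0.280.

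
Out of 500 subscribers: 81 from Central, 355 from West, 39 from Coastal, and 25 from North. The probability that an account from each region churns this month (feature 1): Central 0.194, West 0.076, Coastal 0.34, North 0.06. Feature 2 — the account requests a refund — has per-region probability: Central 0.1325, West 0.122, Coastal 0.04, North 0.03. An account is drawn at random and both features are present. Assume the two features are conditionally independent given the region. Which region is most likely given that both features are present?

Prior × likelihood for each hypothesis:
  Central: 0.162 × 0.194 × 0.1325 = 0.00416421
  West: 0.71 × 0.076 × 0.122 = 0.00658312
  Coastal: 0.078 × 0.34 × 0.04 = 0.0010608
  North: 0.05 × 0.06 × 0.03 = 0.00009
Sum = 0.01189813.
Largest term belongs to West, so West is most probable.

West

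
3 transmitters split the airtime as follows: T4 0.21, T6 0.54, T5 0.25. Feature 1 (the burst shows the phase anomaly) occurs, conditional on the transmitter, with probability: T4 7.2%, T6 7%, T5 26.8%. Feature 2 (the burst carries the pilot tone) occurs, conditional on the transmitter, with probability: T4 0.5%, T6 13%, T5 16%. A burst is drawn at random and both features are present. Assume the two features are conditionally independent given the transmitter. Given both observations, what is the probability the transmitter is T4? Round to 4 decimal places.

0.0048

Prior × likelihood for each hypothesis:
  T4: 0.21 × 0.072 × 0.005 = 0.0000756
  T6: 0.54 × 0.07 × 0.13 = 0.004914
  T5: 0.25 × 0.268 × 0.16 = 0.01072
Normalizing constant = 0.0157096.
P(T4 | evidence) = 0.0000756 / 0.0157096 ≈ 0.0048.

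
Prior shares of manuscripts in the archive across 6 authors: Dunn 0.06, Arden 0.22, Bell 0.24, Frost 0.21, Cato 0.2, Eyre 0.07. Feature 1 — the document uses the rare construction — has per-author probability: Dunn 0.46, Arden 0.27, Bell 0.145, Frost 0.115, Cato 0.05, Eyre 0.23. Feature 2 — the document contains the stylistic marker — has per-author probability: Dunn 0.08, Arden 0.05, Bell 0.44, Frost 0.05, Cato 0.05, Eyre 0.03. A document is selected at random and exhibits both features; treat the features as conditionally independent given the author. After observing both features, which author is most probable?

Bell

Unnormalized posteriors (prior × likelihood):
  Dunn: 0.06 × 0.46 × 0.08 = 0.002208
  Arden: 0.22 × 0.27 × 0.05 = 0.00297
  Bell: 0.24 × 0.145 × 0.44 = 0.015312
  Frost: 0.21 × 0.115 × 0.05 = 0.0012075
  Cato: 0.2 × 0.05 × 0.05 = 0.0005
  Eyre: 0.07 × 0.23 × 0.03 = 0.000483
Total = 0.0226805.
Largest term belongs to Bell, so Bell is most probable.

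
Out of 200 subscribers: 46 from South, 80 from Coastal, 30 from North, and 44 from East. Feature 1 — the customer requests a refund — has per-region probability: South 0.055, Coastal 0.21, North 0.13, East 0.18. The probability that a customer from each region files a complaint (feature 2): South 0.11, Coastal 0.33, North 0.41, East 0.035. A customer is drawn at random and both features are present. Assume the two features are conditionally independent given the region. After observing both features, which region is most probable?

Prior × likelihood for each hypothesis:
  South: 0.23 × 0.055 × 0.11 = 0.0013915
  Coastal: 0.4 × 0.21 × 0.33 = 0.02772
  North: 0.15 × 0.13 × 0.41 = 0.007995
  East: 0.22 × 0.18 × 0.035 = 0.001386
Total = 0.0384925.
Largest term belongs to Coastal, so Coastal is most probable.

Coastal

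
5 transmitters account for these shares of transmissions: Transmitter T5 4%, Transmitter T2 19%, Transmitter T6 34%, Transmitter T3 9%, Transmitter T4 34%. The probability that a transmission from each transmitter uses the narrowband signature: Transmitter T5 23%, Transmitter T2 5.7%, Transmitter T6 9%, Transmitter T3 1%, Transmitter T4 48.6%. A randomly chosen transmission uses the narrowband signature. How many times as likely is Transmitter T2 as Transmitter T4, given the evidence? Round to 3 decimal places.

0.066

Compute prior × likelihood for every hypothesis:
  Transmitter T5: 0.04 × 0.23 = 0.0092
  Transmitter T2: 0.19 × 0.057 = 0.01083
  Transmitter T6: 0.34 × 0.09 = 0.0306
  Transmitter T3: 0.09 × 0.01 = 0.0009
  Transmitter T4: 0.34 × 0.486 = 0.16524
Normalizing constant = 0.21677.
The ratio is 0.01083 / 0.16524 (the normalizer cancels) = 0.066.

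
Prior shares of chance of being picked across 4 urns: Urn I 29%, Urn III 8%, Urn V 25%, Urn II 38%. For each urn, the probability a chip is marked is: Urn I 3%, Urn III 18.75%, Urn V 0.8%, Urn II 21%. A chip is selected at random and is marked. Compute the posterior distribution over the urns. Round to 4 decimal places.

Urn I 0.0825, Urn III 0.1422, Urn V 0.0190, Urn II 0.7564

Compute prior × likelihood for every hypothesis:
  Urn I: 0.29 × 0.03 = 0.0087
  Urn III: 0.08 × 0.1875 = 0.015
  Urn V: 0.25 × 0.008 = 0.002
  Urn II: 0.38 × 0.21 = 0.0798
Normalizing constant = 0.1055.
P(Urn I | marked) = 0.0087/0.1055 ≈ 0.0825
P(Urn III | marked) = 0.015/0.1055 ≈ 0.1422
P(Urn V | marked) = 0.002/0.1055 ≈ 0.0190
P(Urn II | marked) = 0.0798/0.1055 ≈ 0.7564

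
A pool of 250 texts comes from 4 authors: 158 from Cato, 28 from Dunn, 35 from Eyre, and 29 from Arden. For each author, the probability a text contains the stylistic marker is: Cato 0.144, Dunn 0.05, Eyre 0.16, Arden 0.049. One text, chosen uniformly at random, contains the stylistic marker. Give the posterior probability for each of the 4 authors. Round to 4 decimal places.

Cato 0.7299, Dunn 0.0449, Eyre 0.1796, Arden 0.0456

Unnormalized posteriors (prior × likelihood):
  Cato: 0.632 × 0.144 = 0.091008
  Dunn: 0.112 × 0.05 = 0.0056
  Eyre: 0.14 × 0.16 = 0.0224
  Arden: 0.116 × 0.049 = 0.005684
Normalizing constant = 0.124692.
P(Cato | marker) = 0.091008/0.124692 ≈ 0.7299
P(Dunn | marker) = 0.0056/0.124692 ≈ 0.0449
P(Eyre | marker) = 0.0224/0.124692 ≈ 0.1796
P(Arden | marker) = 0.005684/0.124692 ≈ 0.0456
(Check: 0.7299+0.0449+0.1796+0.0456 = 1.0000.)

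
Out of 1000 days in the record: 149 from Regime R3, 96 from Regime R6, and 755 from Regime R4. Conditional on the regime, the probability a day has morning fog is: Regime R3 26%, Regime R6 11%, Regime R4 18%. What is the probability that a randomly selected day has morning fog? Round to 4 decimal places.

0.1852

Compute prior × likelihood for every hypothesis:
  Regime R3: 0.149 × 0.26 = 0.03874
  Regime R6: 0.096 × 0.11 = 0.01056
  Regime R4: 0.755 × 0.18 = 0.1359
P(fog) = 0.03874 + 0.01056 + 0.1359 = 0.1852 → 0.1852.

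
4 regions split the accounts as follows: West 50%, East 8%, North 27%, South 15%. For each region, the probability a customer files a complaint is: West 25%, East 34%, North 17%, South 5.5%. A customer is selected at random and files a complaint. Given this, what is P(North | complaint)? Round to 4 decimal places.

Compute prior × likelihood for every hypothesis:
  West: 0.5 × 0.25 = 0.125
  East: 0.08 × 0.34 = 0.0272
  North: 0.27 × 0.17 = 0.0459
  South: 0.15 × 0.055 = 0.00825
Normalizing constant = 0.20635.
P(North | evidence) = 0.0459 / 0.20635 ≈ 0.2224.

0.2224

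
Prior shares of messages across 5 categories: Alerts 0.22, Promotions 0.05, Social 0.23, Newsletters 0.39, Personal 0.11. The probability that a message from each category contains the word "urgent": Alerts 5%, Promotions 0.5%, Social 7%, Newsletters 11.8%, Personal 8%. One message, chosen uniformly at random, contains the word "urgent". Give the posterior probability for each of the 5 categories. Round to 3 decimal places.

By Bayes' rule, posterior ∝ prior × likelihood:
  Alerts: 0.22 × 0.05 = 0.011
  Promotions: 0.05 × 0.005 = 0.00025
  Social: 0.23 × 0.07 = 0.0161
  Newsletters: 0.39 × 0.118 = 0.04602
  Personal: 0.11 × 0.08 = 0.0088
Normalizing constant = 0.08217.
P(Alerts | urgent-flag) = 0.011/0.08217 ≈ 0.134
P(Promotions | urgent-flag) = 0.00025/0.08217 ≈ 0.003
P(Social | urgent-flag) = 0.0161/0.08217 ≈ 0.196
P(Newsletters | urgent-flag) = 0.04602/0.08217 ≈ 0.560
P(Personal | urgent-flag) = 0.0088/0.08217 ≈ 0.107
(Check: 0.134+0.003+0.196+0.560+0.107 = 1.000.)

Alerts 0.134, Promotions 0.003, Social 0.196, Newsletters 0.560, Personal 0.107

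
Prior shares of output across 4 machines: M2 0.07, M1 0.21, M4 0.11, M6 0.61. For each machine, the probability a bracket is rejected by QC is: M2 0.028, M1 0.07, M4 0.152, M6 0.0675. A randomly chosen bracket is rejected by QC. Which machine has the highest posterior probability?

By Bayes' rule, posterior ∝ prior × likelihood:
  M2: 0.07 × 0.028 = 0.00196
  M1: 0.21 × 0.07 = 0.0147
  M4: 0.11 × 0.152 = 0.01672
  M6: 0.61 × 0.0675 = 0.041175
Normalizing constant = 0.074555.
Largest term belongs to M6, so M6 is most probable.

M6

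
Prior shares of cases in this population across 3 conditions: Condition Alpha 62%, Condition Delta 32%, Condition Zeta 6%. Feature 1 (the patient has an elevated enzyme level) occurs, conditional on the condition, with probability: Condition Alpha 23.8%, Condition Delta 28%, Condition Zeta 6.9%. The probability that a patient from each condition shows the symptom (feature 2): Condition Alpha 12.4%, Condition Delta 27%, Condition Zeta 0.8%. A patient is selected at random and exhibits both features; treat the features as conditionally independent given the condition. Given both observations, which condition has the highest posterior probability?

Prior × likelihood for each hypothesis:
  Condition Alpha: 0.62 × 0.238 × 0.124 = 0.01829744
  Condition Delta: 0.32 × 0.28 × 0.27 = 0.024192
  Condition Zeta: 0.06 × 0.069 × 0.008 = 0.00003312
Normalizing constant = 0.04252256.
Largest term belongs to Condition Delta, so Condition Delta is most probable.

Condition Delta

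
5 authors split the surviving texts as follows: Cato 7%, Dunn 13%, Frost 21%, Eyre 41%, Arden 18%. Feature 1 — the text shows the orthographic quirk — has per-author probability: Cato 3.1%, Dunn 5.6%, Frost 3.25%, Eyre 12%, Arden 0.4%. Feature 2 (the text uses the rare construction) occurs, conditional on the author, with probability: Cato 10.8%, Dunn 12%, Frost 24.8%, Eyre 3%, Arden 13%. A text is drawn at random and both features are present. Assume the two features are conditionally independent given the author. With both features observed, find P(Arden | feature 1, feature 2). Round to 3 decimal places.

Compute prior × likelihood for every hypothesis:
  Cato: 0.07 × 0.031 × 0.108 = 0.00023436
  Dunn: 0.13 × 0.056 × 0.12 = 0.0008736
  Frost: 0.21 × 0.0325 × 0.248 = 0.0016926
  Eyre: 0.41 × 0.12 × 0.03 = 0.001476
  Arden: 0.18 × 0.004 × 0.13 = 0.0000936
Total = 0.00437016.
P(Arden | evidence) = 0.0000936 / 0.00437016 ≈ 0.021.

0.021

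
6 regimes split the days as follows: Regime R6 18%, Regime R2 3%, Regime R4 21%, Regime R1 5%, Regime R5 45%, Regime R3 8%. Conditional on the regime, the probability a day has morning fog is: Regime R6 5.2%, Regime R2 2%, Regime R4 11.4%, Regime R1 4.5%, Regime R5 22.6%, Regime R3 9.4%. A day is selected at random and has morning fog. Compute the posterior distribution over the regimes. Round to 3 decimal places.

Compute prior × likelihood for every hypothesis:
  Regime R6: 0.18 × 0.052 = 0.00936
  Regime R2: 0.03 × 0.02 = 0.0006
  Regime R4: 0.21 × 0.114 = 0.02394
  Regime R1: 0.05 × 0.045 = 0.00225
  Regime R5: 0.45 × 0.226 = 0.1017
  Regime R3: 0.08 × 0.094 = 0.00752
Total = 0.14537.
P(Regime R6 | fog) = 0.00936/0.14537 ≈ 0.064
P(Regime R2 | fog) = 0.0006/0.14537 ≈ 0.004
P(Regime R4 | fog) = 0.02394/0.14537 ≈ 0.165
P(Regime R1 | fog) = 0.00225/0.14537 ≈ 0.015
P(Regime R5 | fog) = 0.1017/0.14537 ≈ 0.700
P(Regime R3 | fog) = 0.00752/0.14537 ≈ 0.052

Regime R6 0.064, Regime R2 0.004, Regime R4 0.165, Regime R1 0.015, Regime R5 0.700, Regime R3 0.052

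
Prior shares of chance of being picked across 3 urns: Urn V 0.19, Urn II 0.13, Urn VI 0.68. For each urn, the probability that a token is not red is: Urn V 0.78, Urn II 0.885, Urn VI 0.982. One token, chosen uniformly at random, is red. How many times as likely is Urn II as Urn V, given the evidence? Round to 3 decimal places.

Taking complements, P(red | each) = Urn V 0.22, Urn II 0.115, Urn VI 0.018.
Prior × likelihood for each hypothesis:
  Urn V: 0.19 × 0.22 = 0.0418
  Urn II: 0.13 × 0.115 = 0.01495
  Urn VI: 0.68 × 0.018 = 0.01224
Sum = 0.06899.
The ratio is 0.01495 / 0.0418 (the normalizer cancels) = 0.358.

0.358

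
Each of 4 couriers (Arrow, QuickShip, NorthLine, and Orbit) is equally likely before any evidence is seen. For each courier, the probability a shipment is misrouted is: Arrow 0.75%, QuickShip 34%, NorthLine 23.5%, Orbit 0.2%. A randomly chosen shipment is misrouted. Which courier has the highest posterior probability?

QuickShip

Since the prior is uniform, the posterior is proportional to the likelihood:
  Arrow: 0.0075
  QuickShip: 0.34
  NorthLine: 0.235
  Orbit: 0.002
Normalizing constant = 0.5845.
Largest term belongs to QuickShip, so QuickShip is most probable.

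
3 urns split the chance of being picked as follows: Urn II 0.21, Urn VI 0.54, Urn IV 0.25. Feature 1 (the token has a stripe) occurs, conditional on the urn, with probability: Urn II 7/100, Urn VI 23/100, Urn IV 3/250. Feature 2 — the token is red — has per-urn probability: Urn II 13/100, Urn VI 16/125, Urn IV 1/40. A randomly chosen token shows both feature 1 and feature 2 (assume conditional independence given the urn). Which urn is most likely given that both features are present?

Urn VI

By Bayes' rule, posterior ∝ prior × likelihood:
  Urn II: 0.21 × 0.07 × 0.13 = 0.001911
  Urn VI: 0.54 × 0.23 × 0.128 = 0.0158976
  Urn IV: 0.25 × 0.012 × 0.025 = 0.000075
Sum = 0.0178836.
Largest term belongs to Urn VI, so Urn VI is most probable.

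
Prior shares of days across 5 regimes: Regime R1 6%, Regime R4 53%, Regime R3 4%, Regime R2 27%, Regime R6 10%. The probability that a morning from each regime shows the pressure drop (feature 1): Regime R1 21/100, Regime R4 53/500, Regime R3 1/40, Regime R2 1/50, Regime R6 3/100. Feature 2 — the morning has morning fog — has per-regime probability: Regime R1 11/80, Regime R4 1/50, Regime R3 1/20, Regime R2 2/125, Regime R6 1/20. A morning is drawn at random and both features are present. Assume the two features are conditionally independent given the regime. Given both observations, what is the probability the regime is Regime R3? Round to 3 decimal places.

0.016

Compute prior × likelihood for every hypothesis:
  Regime R1: 0.06 × 0.21 × 0.1375 = 0.0017325
  Regime R4: 0.53 × 0.106 × 0.02 = 0.0011236
  Regime R3: 0.04 × 0.025 × 0.05 = 0.00005
  Regime R2: 0.27 × 0.02 × 0.016 = 0.0000864
  Regime R6: 0.1 × 0.03 × 0.05 = 0.00015
Sum = 0.0031425.
P(Regime R3 | evidence) = 0.00005 / 0.0031425 ≈ 0.016.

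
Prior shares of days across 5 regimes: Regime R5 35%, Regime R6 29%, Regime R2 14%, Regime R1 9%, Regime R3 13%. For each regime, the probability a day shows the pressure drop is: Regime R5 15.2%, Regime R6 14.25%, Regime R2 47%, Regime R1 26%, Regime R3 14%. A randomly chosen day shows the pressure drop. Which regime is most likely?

Regime R2

Unnormalized posteriors (prior × likelihood):
  Regime R5: 0.35 × 0.152 = 0.0532
  Regime R6: 0.29 × 0.1425 = 0.041325
  Regime R2: 0.14 × 0.47 = 0.0658
  Regime R1: 0.09 × 0.26 = 0.0234
  Regime R3: 0.13 × 0.14 = 0.0182
Total = 0.201925.
Largest term belongs to Regime R2, so Regime R2 is most probable.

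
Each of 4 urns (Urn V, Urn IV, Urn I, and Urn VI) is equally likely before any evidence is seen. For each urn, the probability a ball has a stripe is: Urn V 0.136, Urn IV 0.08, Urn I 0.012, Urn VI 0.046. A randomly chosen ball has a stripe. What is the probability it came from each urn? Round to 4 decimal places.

Urn V 0.4964, Urn IV 0.2920, Urn I 0.0438, Urn VI 0.1679

Since the prior is uniform, the posterior is proportional to the likelihood:
  Urn V: 0.136
  Urn IV: 0.08
  Urn I: 0.012
  Urn VI: 0.046
Normalizing constant = 0.274.
P(Urn V | striped) = 0.136/0.274 ≈ 0.4964
P(Urn IV | striped) = 0.08/0.274 ≈ 0.2920
P(Urn I | striped) = 0.012/0.274 ≈ 0.0438
P(Urn VI | striped) = 0.046/0.274 ≈ 0.1679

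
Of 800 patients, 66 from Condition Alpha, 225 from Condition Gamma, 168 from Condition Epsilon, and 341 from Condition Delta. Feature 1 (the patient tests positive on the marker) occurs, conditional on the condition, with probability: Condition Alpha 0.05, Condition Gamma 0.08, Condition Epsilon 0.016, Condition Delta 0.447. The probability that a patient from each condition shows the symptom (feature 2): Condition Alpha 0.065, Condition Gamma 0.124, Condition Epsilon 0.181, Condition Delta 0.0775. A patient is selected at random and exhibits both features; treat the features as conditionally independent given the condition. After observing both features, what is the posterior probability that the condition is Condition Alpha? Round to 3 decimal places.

0.015

By Bayes' rule, posterior ∝ prior × likelihood:
  Condition Alpha: 0.0825 × 0.05 × 0.065 = 0.000268125
  Condition Gamma: 0.28125 × 0.08 × 0.124 = 0.00279
  Condition Epsilon: 0.21 × 0.016 × 0.181 = 0.00060816
  Condition Delta: 0.42625 × 0.447 × 0.0775 = 0.014766365625
Normalizing constant = 0.018432650625.
P(Condition Alpha | evidence) = 0.000268125 / 0.018432650625 ≈ 0.015.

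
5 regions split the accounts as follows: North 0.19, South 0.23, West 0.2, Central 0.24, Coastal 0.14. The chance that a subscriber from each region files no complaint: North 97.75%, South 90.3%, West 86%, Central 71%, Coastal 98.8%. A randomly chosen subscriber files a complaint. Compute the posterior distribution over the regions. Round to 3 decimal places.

North 0.034, South 0.177, West 0.222, Central 0.553, Coastal 0.013

Taking complements, P(complaint | each) = North 0.0225, South 0.097, West 0.14, Central 0.29, Coastal 0.012.
Compute prior × likelihood for every hypothesis:
  North: 0.19 × 0.0225 = 0.004275
  South: 0.23 × 0.097 = 0.02231
  West: 0.2 × 0.14 = 0.028
  Central: 0.24 × 0.29 = 0.0696
  Coastal: 0.14 × 0.012 = 0.00168
Sum = 0.125865.
P(North | complaint) = 0.004275/0.125865 ≈ 0.034
P(South | complaint) = 0.02231/0.125865 ≈ 0.177
P(West | complaint) = 0.028/0.125865 ≈ 0.222
P(Central | complaint) = 0.0696/0.125865 ≈ 0.553
P(Coastal | complaint) = 0.00168/0.125865 ≈ 0.013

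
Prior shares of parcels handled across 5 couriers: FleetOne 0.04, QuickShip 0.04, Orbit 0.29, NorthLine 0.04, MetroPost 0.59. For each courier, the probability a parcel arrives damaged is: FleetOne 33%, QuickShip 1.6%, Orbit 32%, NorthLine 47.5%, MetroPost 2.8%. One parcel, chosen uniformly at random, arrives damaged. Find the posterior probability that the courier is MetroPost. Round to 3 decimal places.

Compute prior × likelihood for every hypothesis:
  FleetOne: 0.04 × 0.33 = 0.0132
  QuickShip: 0.04 × 0.016 = 0.00064
  Orbit: 0.29 × 0.32 = 0.0928
  NorthLine: 0.04 × 0.475 = 0.019
  MetroPost: 0.59 × 0.028 = 0.01652
Sum = 0.14216.
P(MetroPost | evidence) = 0.01652 / 0.14216 ≈ 0.116.

0.116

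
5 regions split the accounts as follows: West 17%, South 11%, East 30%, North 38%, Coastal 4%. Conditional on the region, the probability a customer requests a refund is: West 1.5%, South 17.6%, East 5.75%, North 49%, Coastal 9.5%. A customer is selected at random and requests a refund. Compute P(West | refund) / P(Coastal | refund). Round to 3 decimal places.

0.671

By Bayes' rule, posterior ∝ prior × likelihood:
  West: 0.17 × 0.015 = 0.00255
  South: 0.11 × 0.176 = 0.01936
  East: 0.3 × 0.0575 = 0.01725
  North: 0.38 × 0.49 = 0.1862
  Coastal: 0.04 × 0.095 = 0.0038
Sum = 0.22916.
The ratio is 0.00255 / 0.0038 (the normalizer cancels) = 0.671.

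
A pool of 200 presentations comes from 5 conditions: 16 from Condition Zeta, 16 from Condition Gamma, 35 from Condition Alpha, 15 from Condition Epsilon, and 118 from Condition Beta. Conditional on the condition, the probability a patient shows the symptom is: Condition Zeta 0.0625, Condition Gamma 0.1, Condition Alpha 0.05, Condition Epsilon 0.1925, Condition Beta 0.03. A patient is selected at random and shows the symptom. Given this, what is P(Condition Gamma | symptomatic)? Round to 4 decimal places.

By Bayes' rule, posterior ∝ prior × likelihood:
  Condition Zeta: 0.08 × 0.0625 = 0.005
  Condition Gamma: 0.08 × 0.1 = 0.008
  Condition Alpha: 0.175 × 0.05 = 0.00875
  Condition Epsilon: 0.075 × 0.1925 = 0.0144375
  Condition Beta: 0.59 × 0.03 = 0.0177
Sum = 0.0538875.
P(Condition Gamma | evidence) = 0.008 / 0.0538875 ≈ 0.1485.

0.1485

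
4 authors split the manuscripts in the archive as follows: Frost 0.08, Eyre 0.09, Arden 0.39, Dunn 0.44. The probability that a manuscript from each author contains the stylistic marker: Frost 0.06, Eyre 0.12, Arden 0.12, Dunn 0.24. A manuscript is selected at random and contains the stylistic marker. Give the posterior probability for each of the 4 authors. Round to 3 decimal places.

Unnormalized posteriors (prior × likelihood):
  Frost: 0.08 × 0.06 = 0.0048
  Eyre: 0.09 × 0.12 = 0.0108
  Arden: 0.39 × 0.12 = 0.0468
  Dunn: 0.44 × 0.24 = 0.1056
Sum = 0.168.
P(Frost | marker) = 0.0048/0.168 ≈ 0.029
P(Eyre | marker) = 0.0108/0.168 ≈ 0.064
P(Arden | marker) = 0.0468/0.168 ≈ 0.279
P(Dunn | marker) = 0.1056/0.168 ≈ 0.629

Frost 0.029, Eyre 0.064, Arden 0.279, Dunn 0.629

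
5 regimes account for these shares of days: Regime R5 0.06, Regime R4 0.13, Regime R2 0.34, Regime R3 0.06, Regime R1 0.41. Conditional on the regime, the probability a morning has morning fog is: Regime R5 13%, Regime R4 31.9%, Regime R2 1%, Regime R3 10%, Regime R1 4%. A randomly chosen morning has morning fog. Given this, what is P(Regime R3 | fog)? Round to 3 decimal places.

Unnormalized posteriors (prior × likelihood):
  Regime R5: 0.06 × 0.13 = 0.0078
  Regime R4: 0.13 × 0.319 = 0.04147
  Regime R2: 0.34 × 0.01 = 0.0034
  Regime R3: 0.06 × 0.1 = 0.006
  Regime R1: 0.41 × 0.04 = 0.0164
Sum = 0.07507.
P(Regime R3 | evidence) = 0.006 / 0.07507 ≈ 0.080.

0.080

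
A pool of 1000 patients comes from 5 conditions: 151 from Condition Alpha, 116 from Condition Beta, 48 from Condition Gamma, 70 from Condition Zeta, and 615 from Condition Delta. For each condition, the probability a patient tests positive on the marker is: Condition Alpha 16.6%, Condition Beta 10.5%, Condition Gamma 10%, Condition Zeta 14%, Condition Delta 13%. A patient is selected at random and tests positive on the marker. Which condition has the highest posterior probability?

By Bayes' rule, posterior ∝ prior × likelihood:
  Condition Alpha: 0.151 × 0.166 = 0.025066
  Condition Beta: 0.116 × 0.105 = 0.01218
  Condition Gamma: 0.048 × 0.1 = 0.0048
  Condition Zeta: 0.07 × 0.14 = 0.0098
  Condition Delta: 0.615 × 0.13 = 0.07995
Sum = 0.131796.
Largest term belongs to Condition Delta, so Condition Delta is most probable.

Condition Delta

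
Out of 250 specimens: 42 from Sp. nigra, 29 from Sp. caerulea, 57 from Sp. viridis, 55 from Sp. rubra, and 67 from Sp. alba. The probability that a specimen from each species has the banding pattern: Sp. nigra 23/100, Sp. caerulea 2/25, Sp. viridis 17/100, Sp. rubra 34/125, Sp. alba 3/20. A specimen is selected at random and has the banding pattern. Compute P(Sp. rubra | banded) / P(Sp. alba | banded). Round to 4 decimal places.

Prior × likelihood for each hypothesis:
  Sp. nigra: 0.168 × 0.23 = 0.03864
  Sp. caerulea: 0.116 × 0.08 = 0.00928
  Sp. viridis: 0.228 × 0.17 = 0.03876
  Sp. rubra: 0.22 × 0.272 = 0.05984
  Sp. alba: 0.268 × 0.15 = 0.0402
Sum = 0.18672.
The ratio is 0.05984 / 0.0402 (the normalizer cancels) = 1.4886.

1.4886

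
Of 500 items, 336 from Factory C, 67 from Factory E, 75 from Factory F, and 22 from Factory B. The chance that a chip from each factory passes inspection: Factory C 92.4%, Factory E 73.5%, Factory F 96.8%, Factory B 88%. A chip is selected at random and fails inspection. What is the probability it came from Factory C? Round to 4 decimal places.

0.5284

Taking complements, P(nonconforming | each) = Factory C 0.076, Factory E 0.265, Factory F 0.032, Factory B 0.12.
Compute prior × likelihood for every hypothesis:
  Factory C: 0.672 × 0.076 = 0.051072
  Factory E: 0.134 × 0.265 = 0.03551
  Factory F: 0.15 × 0.032 = 0.0048
  Factory B: 0.044 × 0.12 = 0.00528
Normalizing constant = 0.096662.
P(Factory C | evidence) = 0.051072 / 0.096662 ≈ 0.5284.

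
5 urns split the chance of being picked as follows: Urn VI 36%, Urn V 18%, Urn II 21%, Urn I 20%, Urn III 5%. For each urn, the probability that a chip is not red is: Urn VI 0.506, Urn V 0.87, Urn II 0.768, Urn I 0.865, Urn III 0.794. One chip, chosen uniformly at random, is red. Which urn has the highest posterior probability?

Urn VI

Taking complements, P(red | each) = Urn VI 0.494, Urn V 0.13, Urn II 0.232, Urn I 0.135, Urn III 0.206.
By Bayes' rule, posterior ∝ prior × likelihood:
  Urn VI: 0.36 × 0.494 = 0.17784
  Urn V: 0.18 × 0.13 = 0.0234
  Urn II: 0.21 × 0.232 = 0.04872
  Urn I: 0.2 × 0.135 = 0.027
  Urn III: 0.05 × 0.206 = 0.0103
Sum = 0.28726.
Largest term belongs to Urn VI, so Urn VI is most probable.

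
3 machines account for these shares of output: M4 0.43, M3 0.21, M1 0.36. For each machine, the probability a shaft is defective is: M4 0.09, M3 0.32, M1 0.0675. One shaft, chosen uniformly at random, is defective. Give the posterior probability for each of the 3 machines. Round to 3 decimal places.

M4 0.297, M3 0.516, M1 0.187

Compute prior × likelihood for every hypothesis:
  M4: 0.43 × 0.09 = 0.0387
  M3: 0.21 × 0.32 = 0.0672
  M1: 0.36 × 0.0675 = 0.0243
Sum = 0.1302.
P(M4 | defective) = 0.0387/0.1302 ≈ 0.297
P(M3 | defective) = 0.0672/0.1302 ≈ 0.516
P(M1 | defective) = 0.0243/0.1302 ≈ 0.187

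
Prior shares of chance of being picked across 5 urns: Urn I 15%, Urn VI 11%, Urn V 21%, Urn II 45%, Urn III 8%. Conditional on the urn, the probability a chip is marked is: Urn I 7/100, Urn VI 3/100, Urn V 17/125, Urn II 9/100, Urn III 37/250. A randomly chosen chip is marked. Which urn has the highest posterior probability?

By Bayes' rule, posterior ∝ prior × likelihood:
  Urn I: 0.15 × 0.07 = 0.0105
  Urn VI: 0.11 × 0.03 = 0.0033
  Urn V: 0.21 × 0.136 = 0.02856
  Urn II: 0.45 × 0.09 = 0.0405
  Urn III: 0.08 × 0.148 = 0.01184
Normalizing constant = 0.0947.
Largest term belongs to Urn II, so Urn II is most probable.

Urn II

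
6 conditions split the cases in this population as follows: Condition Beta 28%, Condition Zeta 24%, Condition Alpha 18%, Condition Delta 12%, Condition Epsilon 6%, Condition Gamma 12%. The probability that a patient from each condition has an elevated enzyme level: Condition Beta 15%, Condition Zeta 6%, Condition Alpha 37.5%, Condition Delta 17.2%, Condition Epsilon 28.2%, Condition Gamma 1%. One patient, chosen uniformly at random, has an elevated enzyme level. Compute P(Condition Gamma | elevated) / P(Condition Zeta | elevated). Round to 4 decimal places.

0.0833

Unnormalized posteriors (prior × likelihood):
  Condition Beta: 0.28 × 0.15 = 0.042
  Condition Zeta: 0.24 × 0.06 = 0.0144
  Condition Alpha: 0.18 × 0.375 = 0.0675
  Condition Delta: 0.12 × 0.172 = 0.02064
  Condition Epsilon: 0.06 × 0.282 = 0.01692
  Condition Gamma: 0.12 × 0.01 = 0.0012
Normalizing constant = 0.16266.
The ratio is 0.0012 / 0.0144 (the normalizer cancels) = 0.0833.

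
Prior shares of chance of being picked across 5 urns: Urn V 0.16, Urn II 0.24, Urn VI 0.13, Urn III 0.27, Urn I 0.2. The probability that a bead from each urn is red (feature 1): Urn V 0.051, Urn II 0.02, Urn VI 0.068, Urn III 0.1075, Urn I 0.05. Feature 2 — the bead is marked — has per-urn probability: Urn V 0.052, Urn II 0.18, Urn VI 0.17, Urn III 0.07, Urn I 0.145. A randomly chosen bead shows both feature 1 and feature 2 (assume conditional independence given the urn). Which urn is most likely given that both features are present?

Compute prior × likelihood for every hypothesis:
  Urn V: 0.16 × 0.051 × 0.052 = 0.00042432
  Urn II: 0.24 × 0.02 × 0.18 = 0.000864
  Urn VI: 0.13 × 0.068 × 0.17 = 0.0015028
  Urn III: 0.27 × 0.1075 × 0.07 = 0.00203175
  Urn I: 0.2 × 0.05 × 0.145 = 0.00145
Normalizing constant = 0.00627287.
Largest term belongs to Urn III, so Urn III is most probable.

Urn III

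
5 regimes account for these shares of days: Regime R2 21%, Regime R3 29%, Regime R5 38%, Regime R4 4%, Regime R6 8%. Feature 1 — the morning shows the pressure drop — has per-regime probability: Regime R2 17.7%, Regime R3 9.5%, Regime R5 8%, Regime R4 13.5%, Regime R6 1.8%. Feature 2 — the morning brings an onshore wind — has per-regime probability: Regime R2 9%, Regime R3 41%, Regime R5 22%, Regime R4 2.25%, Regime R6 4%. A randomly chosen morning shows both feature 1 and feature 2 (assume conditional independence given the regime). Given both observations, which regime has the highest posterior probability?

Regime R3

Compute prior × likelihood for every hypothesis:
  Regime R2: 0.21 × 0.177 × 0.09 = 0.0033453
  Regime R3: 0.29 × 0.095 × 0.41 = 0.0112955
  Regime R5: 0.38 × 0.08 × 0.22 = 0.006688
  Regime R4: 0.04 × 0.135 × 0.0225 = 0.0001215
  Regime R6: 0.08 × 0.018 × 0.04 = 0.0000576
Normalizing constant = 0.0215079.
Largest term belongs to Regime R3, so Regime R3 is most probable.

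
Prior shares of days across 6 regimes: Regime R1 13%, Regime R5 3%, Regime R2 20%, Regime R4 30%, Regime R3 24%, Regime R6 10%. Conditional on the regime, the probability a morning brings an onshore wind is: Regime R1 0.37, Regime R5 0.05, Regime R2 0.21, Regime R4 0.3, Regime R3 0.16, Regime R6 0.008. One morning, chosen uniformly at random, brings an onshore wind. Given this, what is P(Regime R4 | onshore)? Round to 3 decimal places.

0.408

By Bayes' rule, posterior ∝ prior × likelihood:
  Regime R1: 0.13 × 0.37 = 0.0481
  Regime R5: 0.03 × 0.05 = 0.0015
  Regime R2: 0.2 × 0.21 = 0.042
  Regime R4: 0.3 × 0.3 = 0.09
  Regime R3: 0.24 × 0.16 = 0.0384
  Regime R6: 0.1 × 0.008 = 0.0008
Normalizing constant = 0.2208.
P(Regime R4 | evidence) = 0.09 / 0.2208 ≈ 0.408.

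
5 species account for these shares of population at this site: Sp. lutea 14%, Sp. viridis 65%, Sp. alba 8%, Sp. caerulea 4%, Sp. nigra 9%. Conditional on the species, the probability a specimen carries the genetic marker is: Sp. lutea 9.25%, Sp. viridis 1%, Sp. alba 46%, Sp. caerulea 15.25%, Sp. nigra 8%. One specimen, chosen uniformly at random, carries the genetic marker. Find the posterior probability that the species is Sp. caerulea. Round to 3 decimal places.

Prior × likelihood for each hypothesis:
  Sp. lutea: 0.14 × 0.0925 = 0.01295
  Sp. viridis: 0.65 × 0.01 = 0.0065
  Sp. alba: 0.08 × 0.46 = 0.0368
  Sp. caerulea: 0.04 × 0.1525 = 0.0061
  Sp. nigra: 0.09 × 0.08 = 0.0072
Sum = 0.06955.
P(Sp. caerulea | evidence) = 0.0061 / 0.06955 ≈ 0.088.

0.088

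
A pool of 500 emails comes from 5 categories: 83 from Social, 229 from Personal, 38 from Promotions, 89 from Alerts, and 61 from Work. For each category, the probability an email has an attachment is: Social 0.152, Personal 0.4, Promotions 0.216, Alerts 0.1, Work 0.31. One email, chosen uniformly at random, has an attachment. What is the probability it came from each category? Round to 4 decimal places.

By Bayes' rule, posterior ∝ prior × likelihood:
  Social: 0.166 × 0.152 = 0.025232
  Personal: 0.458 × 0.4 = 0.1832
  Promotions: 0.076 × 0.216 = 0.016416
  Alerts: 0.178 × 0.1 = 0.0178
  Work: 0.122 × 0.31 = 0.03782
Sum = 0.280468.
P(Social | attachment) = 0.025232/0.280468 ≈ 0.0900
P(Personal | attachment) = 0.1832/0.280468 ≈ 0.6532
P(Promotions | attachment) = 0.016416/0.280468 ≈ 0.0585
P(Alerts | attachment) = 0.0178/0.280468 ≈ 0.0635
P(Work | attachment) = 0.03782/0.280468 ≈ 0.1348

Social 0.0900, Personal 0.6532, Promotions 0.0585, Alerts 0.0635, Work 0.1348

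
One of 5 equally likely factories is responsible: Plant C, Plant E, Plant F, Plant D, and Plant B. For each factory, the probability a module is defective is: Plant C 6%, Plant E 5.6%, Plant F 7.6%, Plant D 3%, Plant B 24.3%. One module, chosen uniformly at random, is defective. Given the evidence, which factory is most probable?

Since the prior is uniform, the posterior is proportional to the likelihood:
  Plant C: 0.06
  Plant E: 0.056
  Plant F: 0.076
  Plant D: 0.03
  Plant B: 0.243
Total = 0.465.
Largest term belongs to Plant B, so Plant B is most probable.

Plant B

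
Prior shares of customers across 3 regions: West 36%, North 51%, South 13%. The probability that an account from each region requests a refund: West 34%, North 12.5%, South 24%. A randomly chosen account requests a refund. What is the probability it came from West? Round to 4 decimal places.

By Bayes' rule, posterior ∝ prior × likelihood:
  West: 0.36 × 0.34 = 0.1224
  North: 0.51 × 0.125 = 0.06375
  South: 0.13 × 0.24 = 0.0312
Total = 0.21735.
P(West | evidence) = 0.1224 / 0.21735 ≈ 0.5631.

0.5631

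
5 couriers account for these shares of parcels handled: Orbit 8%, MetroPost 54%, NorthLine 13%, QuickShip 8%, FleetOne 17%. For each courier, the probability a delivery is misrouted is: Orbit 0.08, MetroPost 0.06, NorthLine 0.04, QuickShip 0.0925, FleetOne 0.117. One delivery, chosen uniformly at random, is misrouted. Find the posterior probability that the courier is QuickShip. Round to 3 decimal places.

0.104

By Bayes' rule, posterior ∝ prior × likelihood:
  Orbit: 0.08 × 0.08 = 0.0064
  MetroPost: 0.54 × 0.06 = 0.0324
  NorthLine: 0.13 × 0.04 = 0.0052
  QuickShip: 0.08 × 0.0925 = 0.0074
  FleetOne: 0.17 × 0.117 = 0.01989
Total = 0.07129.
P(QuickShip | evidence) = 0.0074 / 0.07129 ≈ 0.104.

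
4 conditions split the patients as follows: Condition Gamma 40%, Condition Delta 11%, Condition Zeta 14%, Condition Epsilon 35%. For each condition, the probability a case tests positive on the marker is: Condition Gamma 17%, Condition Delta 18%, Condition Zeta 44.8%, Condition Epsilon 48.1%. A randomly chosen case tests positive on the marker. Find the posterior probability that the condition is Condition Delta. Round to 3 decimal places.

0.062

By Bayes' rule, posterior ∝ prior × likelihood:
  Condition Gamma: 0.4 × 0.17 = 0.068
  Condition Delta: 0.11 × 0.18 = 0.0198
  Condition Zeta: 0.14 × 0.448 = 0.06272
  Condition Epsilon: 0.35 × 0.481 = 0.16835
Sum = 0.31887.
P(Condition Delta | evidence) = 0.0198 / 0.31887 ≈ 0.062.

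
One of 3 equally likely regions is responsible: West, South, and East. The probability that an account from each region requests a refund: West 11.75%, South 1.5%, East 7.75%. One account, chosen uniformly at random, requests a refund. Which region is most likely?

With a uniform prior (1/3 each), posterior ∝ likelihood:
  West: 0.1175
  South: 0.015
  East: 0.0775
Sum = 0.21.
Largest term belongs to West, so West is most probable.

West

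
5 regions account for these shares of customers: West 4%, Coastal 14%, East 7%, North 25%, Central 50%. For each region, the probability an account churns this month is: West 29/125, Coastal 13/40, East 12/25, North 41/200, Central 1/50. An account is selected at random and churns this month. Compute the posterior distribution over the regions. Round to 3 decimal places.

Compute prior × likelihood for every hypothesis:
  West: 0.04 × 0.232 = 0.00928
  Coastal: 0.14 × 0.325 = 0.0455
  East: 0.07 × 0.48 = 0.0336
  North: 0.25 × 0.205 = 0.05125
  Central: 0.5 × 0.02 = 0.01
Sum = 0.14963.
P(West | churn) = 0.00928/0.14963 ≈ 0.062
P(Coastal | churn) = 0.0455/0.14963 ≈ 0.304
P(East | churn) = 0.0336/0.14963 ≈ 0.225
P(North | churn) = 0.05125/0.14963 ≈ 0.343
P(Central | churn) = 0.01/0.14963 ≈ 0.067

West 0.062, Coastal 0.304, East 0.225, North 0.343, Central 0.067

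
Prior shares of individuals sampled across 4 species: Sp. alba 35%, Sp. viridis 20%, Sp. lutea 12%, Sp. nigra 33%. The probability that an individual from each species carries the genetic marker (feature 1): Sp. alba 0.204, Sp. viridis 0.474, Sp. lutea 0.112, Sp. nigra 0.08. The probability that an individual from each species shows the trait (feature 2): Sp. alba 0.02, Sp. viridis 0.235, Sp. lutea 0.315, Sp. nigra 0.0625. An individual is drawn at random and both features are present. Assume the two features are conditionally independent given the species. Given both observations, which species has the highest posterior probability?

Sp. viridis

By Bayes' rule, posterior ∝ prior × likelihood:
  Sp. alba: 0.35 × 0.204 × 0.02 = 0.001428
  Sp. viridis: 0.2 × 0.474 × 0.235 = 0.022278
  Sp. lutea: 0.12 × 0.112 × 0.315 = 0.0042336
  Sp. nigra: 0.33 × 0.08 × 0.0625 = 0.00165
Sum = 0.0295896.
Largest term belongs to Sp. viridis, so Sp. viridis is most probable.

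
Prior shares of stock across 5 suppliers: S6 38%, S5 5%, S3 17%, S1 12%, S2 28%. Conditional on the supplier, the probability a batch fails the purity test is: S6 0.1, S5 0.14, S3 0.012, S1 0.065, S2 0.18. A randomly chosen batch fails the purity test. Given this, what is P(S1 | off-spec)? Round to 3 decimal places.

0.074

Compute prior × likelihood for every hypothesis:
  S6: 0.38 × 0.1 = 0.038
  S5: 0.05 × 0.14 = 0.007
  S3: 0.17 × 0.012 = 0.00204
  S1: 0.12 × 0.065 = 0.0078
  S2: 0.28 × 0.18 = 0.0504
Normalizing constant = 0.10524.
P(S1 | evidence) = 0.0078 / 0.10524 ≈ 0.074.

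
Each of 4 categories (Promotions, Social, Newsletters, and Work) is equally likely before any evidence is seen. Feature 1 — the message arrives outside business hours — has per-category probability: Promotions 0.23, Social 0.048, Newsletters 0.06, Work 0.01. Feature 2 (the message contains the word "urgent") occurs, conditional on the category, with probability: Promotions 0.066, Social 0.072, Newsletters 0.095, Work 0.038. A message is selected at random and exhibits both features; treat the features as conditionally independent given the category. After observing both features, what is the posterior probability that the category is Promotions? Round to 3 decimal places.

0.614

Since the prior is uniform, the posterior is proportional to the likelihood:
  Promotions: 0.23 × 0.066 = 0.01518
  Social: 0.048 × 0.072 = 0.003456
  Newsletters: 0.06 × 0.095 = 0.0057
  Work: 0.01 × 0.038 = 0.00038
Total = 0.024716.
P(Promotions | evidence) = 0.01518 / 0.024716 ≈ 0.614.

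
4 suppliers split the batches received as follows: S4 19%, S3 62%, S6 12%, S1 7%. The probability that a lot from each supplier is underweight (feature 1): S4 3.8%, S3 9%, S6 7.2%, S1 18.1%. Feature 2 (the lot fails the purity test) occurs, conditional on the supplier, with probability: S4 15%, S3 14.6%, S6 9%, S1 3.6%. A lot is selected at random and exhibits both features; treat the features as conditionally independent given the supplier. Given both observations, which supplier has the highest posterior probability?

S3

Prior × likelihood for each hypothesis:
  S4: 0.19 × 0.038 × 0.15 = 0.001083
  S3: 0.62 × 0.09 × 0.146 = 0.0081468
  S6: 0.12 × 0.072 × 0.09 = 0.0007776
  S1: 0.07 × 0.181 × 0.036 = 0.00045612
Sum = 0.01046352.
Largest term belongs to S3, so S3 is most probable.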